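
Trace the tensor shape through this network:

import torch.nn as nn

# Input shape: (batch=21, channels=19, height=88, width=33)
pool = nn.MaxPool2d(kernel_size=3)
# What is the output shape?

Input shape: (21, 19, 88, 33)
Output shape: (21, 19, 29, 11)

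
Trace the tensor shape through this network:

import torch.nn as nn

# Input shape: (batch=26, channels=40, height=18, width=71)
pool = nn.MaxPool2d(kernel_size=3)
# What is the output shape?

Input shape: (26, 40, 18, 71)
Output shape: (26, 40, 6, 23)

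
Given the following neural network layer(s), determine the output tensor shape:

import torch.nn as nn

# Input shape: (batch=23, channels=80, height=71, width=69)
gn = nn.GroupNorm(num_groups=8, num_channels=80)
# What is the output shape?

Input shape: (23, 80, 71, 69)
Output shape: (23, 80, 71, 69)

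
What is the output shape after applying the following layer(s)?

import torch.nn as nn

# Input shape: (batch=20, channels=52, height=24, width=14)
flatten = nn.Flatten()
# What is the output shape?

Input shape: (20, 52, 24, 14)
Output shape: (20, 17472)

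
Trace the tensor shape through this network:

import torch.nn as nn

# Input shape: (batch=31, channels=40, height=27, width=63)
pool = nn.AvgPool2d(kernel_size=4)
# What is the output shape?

Input shape: (31, 40, 27, 63)
Output shape: (31, 40, 6, 15)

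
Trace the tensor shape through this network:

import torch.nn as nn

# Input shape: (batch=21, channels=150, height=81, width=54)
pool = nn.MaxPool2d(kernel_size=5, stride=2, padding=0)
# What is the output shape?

Input shape: (21, 150, 81, 54)
Output shape: (21, 150, 39, 25)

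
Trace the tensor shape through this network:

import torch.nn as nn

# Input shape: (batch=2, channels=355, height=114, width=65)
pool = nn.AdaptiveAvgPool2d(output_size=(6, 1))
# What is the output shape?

Input shape: (2, 355, 114, 65)
Output shape: (2, 355, 6, 1)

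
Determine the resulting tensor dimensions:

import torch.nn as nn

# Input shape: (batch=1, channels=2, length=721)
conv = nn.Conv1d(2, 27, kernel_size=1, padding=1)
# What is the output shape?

Input shape: (1, 2, 721)
Output shape: (1, 27, 723)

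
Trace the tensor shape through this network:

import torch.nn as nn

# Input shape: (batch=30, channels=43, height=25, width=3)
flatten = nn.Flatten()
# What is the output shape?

Input shape: (30, 43, 25, 3)
Output shape: (30, 3225)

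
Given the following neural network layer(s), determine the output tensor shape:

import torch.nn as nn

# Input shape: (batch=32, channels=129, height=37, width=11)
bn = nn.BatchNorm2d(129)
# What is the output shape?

Input shape: (32, 129, 37, 11)
Output shape: (32, 129, 37, 11)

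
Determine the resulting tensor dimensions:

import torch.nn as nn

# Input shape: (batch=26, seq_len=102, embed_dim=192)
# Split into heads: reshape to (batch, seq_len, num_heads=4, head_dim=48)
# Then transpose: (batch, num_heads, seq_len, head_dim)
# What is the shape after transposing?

Input shape: (26, 102, 192)
  -> after reshape: (26, 102, 4, 48)
Output shape: (26, 4, 102, 48)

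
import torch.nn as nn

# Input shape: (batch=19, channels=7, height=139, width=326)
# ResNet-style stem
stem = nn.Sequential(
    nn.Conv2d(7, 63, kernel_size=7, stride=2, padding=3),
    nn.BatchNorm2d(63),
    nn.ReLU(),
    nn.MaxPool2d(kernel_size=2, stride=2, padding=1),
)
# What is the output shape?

Input shape: (19, 7, 139, 326)
  -> after Conv2d 7x7 stride=2: (19, 63, 70, 163)
Output shape: (19, 63, 36, 82)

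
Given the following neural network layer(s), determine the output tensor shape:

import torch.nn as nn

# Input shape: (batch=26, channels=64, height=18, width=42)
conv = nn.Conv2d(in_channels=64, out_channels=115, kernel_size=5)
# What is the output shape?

Input shape: (26, 64, 18, 42)
Output shape: (26, 115, 14, 38)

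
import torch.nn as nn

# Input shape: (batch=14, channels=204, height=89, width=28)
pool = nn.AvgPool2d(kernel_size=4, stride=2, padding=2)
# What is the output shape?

Input shape: (14, 204, 89, 28)
Output shape: (14, 204, 45, 15)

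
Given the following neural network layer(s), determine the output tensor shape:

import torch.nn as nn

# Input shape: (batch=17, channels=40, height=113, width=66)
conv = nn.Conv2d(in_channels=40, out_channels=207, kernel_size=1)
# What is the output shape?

Input shape: (17, 40, 113, 66)
Output shape: (17, 207, 113, 66)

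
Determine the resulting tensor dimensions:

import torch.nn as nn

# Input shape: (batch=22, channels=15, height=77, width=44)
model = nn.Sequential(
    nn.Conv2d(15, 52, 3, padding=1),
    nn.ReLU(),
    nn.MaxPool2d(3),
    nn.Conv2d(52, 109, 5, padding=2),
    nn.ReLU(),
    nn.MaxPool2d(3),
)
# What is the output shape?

Input shape: (22, 15, 77, 44)
  -> after first Conv2d: (22, 52, 77, 44)
  -> after first MaxPool2d: (22, 52, 25, 14)
  -> after second Conv2d: (22, 109, 25, 14)
Output shape: (22, 109, 8, 4)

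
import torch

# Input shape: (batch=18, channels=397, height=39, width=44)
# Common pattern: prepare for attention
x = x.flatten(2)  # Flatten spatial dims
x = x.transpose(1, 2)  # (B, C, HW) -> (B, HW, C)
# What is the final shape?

Input shape: (18, 397, 39, 44)
  -> after flatten(2): (18, 397, 1716)
Output shape: (18, 1716, 397)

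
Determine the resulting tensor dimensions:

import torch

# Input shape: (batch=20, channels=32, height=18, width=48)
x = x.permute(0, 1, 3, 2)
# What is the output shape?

Input shape: (20, 32, 18, 48)
Output shape: (20, 32, 48, 18)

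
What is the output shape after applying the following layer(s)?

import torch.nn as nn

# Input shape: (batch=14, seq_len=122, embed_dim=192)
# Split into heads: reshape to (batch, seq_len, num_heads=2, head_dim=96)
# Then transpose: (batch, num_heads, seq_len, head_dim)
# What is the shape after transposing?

Input shape: (14, 122, 192)
  -> after reshape: (14, 122, 2, 96)
Output shape: (14, 2, 122, 96)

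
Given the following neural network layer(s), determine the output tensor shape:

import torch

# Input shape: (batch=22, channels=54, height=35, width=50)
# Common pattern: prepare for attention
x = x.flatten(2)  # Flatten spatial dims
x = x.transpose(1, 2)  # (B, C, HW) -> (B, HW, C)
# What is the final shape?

Input shape: (22, 54, 35, 50)
  -> after flatten(2): (22, 54, 1750)
Output shape: (22, 1750, 54)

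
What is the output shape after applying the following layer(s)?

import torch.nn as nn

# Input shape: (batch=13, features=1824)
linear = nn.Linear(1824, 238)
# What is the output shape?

Input shape: (13, 1824)
Output shape: (13, 238)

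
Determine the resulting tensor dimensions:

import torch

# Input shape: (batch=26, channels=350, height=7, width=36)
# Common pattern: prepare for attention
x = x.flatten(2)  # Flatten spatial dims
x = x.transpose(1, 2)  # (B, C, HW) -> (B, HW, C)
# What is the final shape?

Input shape: (26, 350, 7, 36)
  -> after flatten(2): (26, 350, 252)
Output shape: (26, 252, 350)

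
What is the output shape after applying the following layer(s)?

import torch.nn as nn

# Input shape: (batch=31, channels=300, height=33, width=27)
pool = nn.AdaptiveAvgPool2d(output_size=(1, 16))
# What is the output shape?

Input shape: (31, 300, 33, 27)
Output shape: (31, 300, 1, 16)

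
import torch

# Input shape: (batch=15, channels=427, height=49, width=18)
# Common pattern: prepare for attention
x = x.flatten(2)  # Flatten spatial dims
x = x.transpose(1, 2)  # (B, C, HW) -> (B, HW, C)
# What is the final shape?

Input shape: (15, 427, 49, 18)
  -> after flatten(2): (15, 427, 882)
Output shape: (15, 882, 427)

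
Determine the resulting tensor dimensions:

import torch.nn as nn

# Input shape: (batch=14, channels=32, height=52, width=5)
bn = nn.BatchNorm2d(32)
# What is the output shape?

Input shape: (14, 32, 52, 5)
Output shape: (14, 32, 52, 5)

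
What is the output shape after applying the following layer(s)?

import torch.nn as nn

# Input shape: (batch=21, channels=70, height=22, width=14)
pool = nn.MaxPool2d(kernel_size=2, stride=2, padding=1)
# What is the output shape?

Input shape: (21, 70, 22, 14)
Output shape: (21, 70, 12, 8)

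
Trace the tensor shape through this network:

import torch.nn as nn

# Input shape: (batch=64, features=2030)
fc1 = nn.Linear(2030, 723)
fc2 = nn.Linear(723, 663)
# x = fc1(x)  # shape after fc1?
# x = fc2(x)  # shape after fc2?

Input shape: (64, 2030)
  -> after fc1: (64, 723)
Output shape: (64, 663)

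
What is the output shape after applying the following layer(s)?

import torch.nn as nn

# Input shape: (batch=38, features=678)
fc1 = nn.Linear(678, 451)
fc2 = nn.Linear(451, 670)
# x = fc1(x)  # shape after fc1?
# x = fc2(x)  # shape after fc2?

Input shape: (38, 678)
  -> after fc1: (38, 451)
Output shape: (38, 670)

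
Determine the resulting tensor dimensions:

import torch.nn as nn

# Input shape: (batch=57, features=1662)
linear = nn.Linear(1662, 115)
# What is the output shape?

Input shape: (57, 1662)
Output shape: (57, 115)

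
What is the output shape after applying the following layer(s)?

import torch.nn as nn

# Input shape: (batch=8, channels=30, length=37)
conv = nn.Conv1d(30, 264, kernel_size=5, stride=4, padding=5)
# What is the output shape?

Input shape: (8, 30, 37)
Output shape: (8, 264, 11)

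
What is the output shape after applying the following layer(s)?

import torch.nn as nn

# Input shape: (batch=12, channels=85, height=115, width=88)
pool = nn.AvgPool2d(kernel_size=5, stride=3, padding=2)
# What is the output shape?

Input shape: (12, 85, 115, 88)
Output shape: (12, 85, 39, 30)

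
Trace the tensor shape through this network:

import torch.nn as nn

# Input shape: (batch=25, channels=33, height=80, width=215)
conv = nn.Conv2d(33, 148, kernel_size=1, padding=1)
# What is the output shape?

Input shape: (25, 33, 80, 215)
Output shape: (25, 148, 82, 217)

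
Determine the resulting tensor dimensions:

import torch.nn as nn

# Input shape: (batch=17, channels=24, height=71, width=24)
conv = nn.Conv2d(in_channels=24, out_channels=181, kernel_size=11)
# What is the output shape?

Input shape: (17, 24, 71, 24)
Output shape: (17, 181, 61, 14)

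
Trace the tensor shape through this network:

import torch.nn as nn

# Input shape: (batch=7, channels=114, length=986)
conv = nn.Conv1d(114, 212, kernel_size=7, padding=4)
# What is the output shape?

Input shape: (7, 114, 986)
Output shape: (7, 212, 988)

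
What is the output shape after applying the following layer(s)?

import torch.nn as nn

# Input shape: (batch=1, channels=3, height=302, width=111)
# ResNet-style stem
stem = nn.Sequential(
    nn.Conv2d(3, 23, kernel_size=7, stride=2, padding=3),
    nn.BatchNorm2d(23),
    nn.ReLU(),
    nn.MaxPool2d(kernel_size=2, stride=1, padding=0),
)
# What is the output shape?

Input shape: (1, 3, 302, 111)
  -> after Conv2d 7x7 stride=2: (1, 23, 151, 56)
Output shape: (1, 23, 150, 55)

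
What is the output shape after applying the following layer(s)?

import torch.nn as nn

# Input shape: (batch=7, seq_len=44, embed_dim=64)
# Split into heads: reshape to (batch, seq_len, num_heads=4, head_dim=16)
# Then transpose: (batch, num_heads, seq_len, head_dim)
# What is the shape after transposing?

Input shape: (7, 44, 64)
  -> after reshape: (7, 44, 4, 16)
Output shape: (7, 4, 44, 16)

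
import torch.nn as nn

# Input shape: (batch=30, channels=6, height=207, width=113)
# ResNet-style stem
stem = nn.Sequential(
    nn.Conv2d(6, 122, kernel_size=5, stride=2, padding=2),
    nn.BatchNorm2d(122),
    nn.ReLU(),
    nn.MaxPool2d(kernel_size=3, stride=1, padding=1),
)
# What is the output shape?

Input shape: (30, 6, 207, 113)
  -> after Conv2d 5x5 stride=2: (30, 122, 104, 57)
Output shape: (30, 122, 104, 57)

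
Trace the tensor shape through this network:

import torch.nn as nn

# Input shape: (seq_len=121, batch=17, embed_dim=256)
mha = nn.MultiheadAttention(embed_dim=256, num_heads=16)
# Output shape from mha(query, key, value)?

Input shape: (121, 17, 256)
Output shape: (121, 17, 256)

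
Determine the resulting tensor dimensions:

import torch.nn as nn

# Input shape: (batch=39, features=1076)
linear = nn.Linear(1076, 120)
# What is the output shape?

Input shape: (39, 1076)
Output shape: (39, 120)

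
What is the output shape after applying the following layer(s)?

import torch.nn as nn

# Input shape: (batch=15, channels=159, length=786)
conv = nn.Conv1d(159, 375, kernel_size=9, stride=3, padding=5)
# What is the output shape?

Input shape: (15, 159, 786)
Output shape: (15, 375, 263)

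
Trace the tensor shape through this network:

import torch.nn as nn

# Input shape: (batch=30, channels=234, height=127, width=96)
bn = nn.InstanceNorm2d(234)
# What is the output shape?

Input shape: (30, 234, 127, 96)
Output shape: (30, 234, 127, 96)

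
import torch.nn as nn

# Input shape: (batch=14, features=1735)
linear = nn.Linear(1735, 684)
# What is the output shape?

Input shape: (14, 1735)
Output shape: (14, 684)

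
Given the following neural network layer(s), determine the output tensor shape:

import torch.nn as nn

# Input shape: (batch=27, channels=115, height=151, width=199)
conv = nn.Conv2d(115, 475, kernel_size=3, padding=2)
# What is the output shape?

Input shape: (27, 115, 151, 199)
Output shape: (27, 475, 153, 201)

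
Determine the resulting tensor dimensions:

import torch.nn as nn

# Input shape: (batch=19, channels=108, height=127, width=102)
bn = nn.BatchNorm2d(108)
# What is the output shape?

Input shape: (19, 108, 127, 102)
Output shape: (19, 108, 127, 102)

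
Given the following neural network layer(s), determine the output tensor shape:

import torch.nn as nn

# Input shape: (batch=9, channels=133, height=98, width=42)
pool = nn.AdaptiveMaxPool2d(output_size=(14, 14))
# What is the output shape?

Input shape: (9, 133, 98, 42)
Output shape: (9, 133, 14, 14)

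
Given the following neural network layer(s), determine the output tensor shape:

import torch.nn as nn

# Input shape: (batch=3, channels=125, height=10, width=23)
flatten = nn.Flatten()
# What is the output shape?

Input shape: (3, 125, 10, 23)
Output shape: (3, 28750)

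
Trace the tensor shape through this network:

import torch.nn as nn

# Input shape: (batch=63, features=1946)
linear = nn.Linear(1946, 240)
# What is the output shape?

Input shape: (63, 1946)
Output shape: (63, 240)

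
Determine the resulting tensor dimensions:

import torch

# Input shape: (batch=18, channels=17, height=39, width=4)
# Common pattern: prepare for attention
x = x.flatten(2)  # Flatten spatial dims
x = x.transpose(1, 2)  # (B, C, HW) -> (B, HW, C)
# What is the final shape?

Input shape: (18, 17, 39, 4)
  -> after flatten(2): (18, 17, 156)
Output shape: (18, 156, 17)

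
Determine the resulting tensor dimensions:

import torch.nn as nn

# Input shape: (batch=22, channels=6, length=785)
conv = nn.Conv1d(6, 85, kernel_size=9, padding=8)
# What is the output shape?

Input shape: (22, 6, 785)
Output shape: (22, 85, 793)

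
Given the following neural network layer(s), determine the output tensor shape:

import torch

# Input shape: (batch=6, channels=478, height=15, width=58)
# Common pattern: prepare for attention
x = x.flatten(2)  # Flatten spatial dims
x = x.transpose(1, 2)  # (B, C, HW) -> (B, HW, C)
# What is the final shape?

Input shape: (6, 478, 15, 58)
  -> after flatten(2): (6, 478, 870)
Output shape: (6, 870, 478)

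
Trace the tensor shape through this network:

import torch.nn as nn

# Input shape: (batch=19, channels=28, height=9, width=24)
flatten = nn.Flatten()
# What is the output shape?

Input shape: (19, 28, 9, 24)
Output shape: (19, 6048)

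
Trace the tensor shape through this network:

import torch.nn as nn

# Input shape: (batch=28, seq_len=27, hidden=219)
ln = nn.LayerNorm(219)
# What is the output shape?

Input shape: (28, 27, 219)
Output shape: (28, 27, 219)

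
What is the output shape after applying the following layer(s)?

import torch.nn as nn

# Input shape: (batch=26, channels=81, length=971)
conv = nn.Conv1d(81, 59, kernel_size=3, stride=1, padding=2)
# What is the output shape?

Input shape: (26, 81, 971)
Output shape: (26, 59, 973)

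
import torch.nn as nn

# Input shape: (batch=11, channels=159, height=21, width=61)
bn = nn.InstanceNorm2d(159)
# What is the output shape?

Input shape: (11, 159, 21, 61)
Output shape: (11, 159, 21, 61)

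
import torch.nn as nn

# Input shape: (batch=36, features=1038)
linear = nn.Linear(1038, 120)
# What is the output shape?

Input shape: (36, 1038)
Output shape: (36, 120)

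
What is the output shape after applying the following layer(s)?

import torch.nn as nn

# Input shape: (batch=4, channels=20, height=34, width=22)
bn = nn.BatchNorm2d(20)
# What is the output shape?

Input shape: (4, 20, 34, 22)
Output shape: (4, 20, 34, 22)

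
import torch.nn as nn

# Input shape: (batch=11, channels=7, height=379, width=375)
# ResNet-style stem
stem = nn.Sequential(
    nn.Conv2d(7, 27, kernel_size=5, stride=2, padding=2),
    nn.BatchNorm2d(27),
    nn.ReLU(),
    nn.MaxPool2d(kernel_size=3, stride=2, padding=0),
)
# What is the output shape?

Input shape: (11, 7, 379, 375)
  -> after Conv2d 5x5 stride=2: (11, 27, 190, 188)
Output shape: (11, 27, 94, 93)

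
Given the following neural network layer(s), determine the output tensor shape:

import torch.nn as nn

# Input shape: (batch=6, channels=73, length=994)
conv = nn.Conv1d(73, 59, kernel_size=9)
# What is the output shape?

Input shape: (6, 73, 994)
Output shape: (6, 59, 986)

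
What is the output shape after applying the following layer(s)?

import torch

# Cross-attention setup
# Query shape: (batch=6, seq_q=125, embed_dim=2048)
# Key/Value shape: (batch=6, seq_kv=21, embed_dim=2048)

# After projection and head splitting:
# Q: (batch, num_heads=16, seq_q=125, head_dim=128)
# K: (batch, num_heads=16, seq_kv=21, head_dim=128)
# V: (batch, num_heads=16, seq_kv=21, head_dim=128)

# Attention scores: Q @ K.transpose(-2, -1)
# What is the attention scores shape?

Input shape: (6, 125, 2048)
Output shape: (6, 16, 125, 21)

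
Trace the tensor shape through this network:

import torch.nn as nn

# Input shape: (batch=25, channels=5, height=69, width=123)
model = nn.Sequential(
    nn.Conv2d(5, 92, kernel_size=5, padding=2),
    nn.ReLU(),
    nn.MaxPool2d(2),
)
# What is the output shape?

Input shape: (25, 5, 69, 123)
  -> after Conv2d: (25, 92, 69, 123)
  -> after ReLU: (25, 92, 69, 123)
Output shape: (25, 92, 34, 61)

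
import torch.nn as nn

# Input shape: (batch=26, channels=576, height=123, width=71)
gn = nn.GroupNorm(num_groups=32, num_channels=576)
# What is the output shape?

Input shape: (26, 576, 123, 71)
Output shape: (26, 576, 123, 71)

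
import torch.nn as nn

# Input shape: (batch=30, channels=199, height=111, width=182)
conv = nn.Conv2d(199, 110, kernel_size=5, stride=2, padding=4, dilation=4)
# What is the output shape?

Input shape: (30, 199, 111, 182)
Output shape: (30, 110, 52, 87)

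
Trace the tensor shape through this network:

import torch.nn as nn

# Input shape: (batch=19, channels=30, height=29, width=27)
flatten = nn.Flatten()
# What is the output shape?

Input shape: (19, 30, 29, 27)
Output shape: (19, 23490)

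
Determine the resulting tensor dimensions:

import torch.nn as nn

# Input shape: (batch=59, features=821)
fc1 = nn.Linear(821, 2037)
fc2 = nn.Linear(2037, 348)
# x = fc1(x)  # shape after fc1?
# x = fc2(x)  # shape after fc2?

Input shape: (59, 821)
  -> after fc1: (59, 2037)
Output shape: (59, 348)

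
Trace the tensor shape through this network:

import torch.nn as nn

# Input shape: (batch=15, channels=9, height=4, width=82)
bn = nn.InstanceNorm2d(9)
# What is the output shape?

Input shape: (15, 9, 4, 82)
Output shape: (15, 9, 4, 82)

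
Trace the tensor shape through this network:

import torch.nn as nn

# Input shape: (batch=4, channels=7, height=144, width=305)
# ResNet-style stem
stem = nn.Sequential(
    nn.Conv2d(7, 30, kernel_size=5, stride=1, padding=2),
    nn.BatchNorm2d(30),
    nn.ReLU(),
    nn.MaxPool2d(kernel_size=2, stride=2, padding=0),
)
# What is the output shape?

Input shape: (4, 7, 144, 305)
  -> after Conv2d 5x5 stride=1: (4, 30, 144, 305)
Output shape: (4, 30, 72, 152)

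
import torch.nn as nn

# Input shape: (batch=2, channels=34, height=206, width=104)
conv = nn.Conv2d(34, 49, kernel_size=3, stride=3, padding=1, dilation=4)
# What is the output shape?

Input shape: (2, 34, 206, 104)
Output shape: (2, 49, 67, 33)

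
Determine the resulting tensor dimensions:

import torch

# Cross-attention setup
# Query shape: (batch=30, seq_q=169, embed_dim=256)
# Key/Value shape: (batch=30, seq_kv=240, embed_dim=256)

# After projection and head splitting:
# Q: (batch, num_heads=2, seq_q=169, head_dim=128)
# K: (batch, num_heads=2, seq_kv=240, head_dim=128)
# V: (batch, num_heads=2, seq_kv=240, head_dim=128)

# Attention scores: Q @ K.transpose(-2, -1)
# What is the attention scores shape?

Input shape: (30, 169, 256)
Output shape: (30, 2, 169, 240)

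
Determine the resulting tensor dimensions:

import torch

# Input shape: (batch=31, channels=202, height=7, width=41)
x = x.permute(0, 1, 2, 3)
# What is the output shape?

Input shape: (31, 202, 7, 41)
Output shape: (31, 202, 7, 41)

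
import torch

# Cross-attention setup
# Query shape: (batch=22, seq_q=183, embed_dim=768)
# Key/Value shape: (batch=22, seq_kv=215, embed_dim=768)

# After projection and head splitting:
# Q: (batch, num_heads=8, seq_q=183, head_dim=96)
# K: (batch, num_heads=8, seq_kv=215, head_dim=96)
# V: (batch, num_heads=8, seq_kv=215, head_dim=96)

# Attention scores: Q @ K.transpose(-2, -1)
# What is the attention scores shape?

Input shape: (22, 183, 768)
Output shape: (22, 8, 183, 215)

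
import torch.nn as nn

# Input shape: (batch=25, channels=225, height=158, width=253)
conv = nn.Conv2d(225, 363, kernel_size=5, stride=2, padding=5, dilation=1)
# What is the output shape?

Input shape: (25, 225, 158, 253)
Output shape: (25, 363, 82, 130)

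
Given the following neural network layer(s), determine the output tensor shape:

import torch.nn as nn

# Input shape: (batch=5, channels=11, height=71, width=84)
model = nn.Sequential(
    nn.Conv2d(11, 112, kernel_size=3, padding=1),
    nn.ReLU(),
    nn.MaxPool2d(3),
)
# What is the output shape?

Input shape: (5, 11, 71, 84)
  -> after Conv2d: (5, 112, 71, 84)
  -> after ReLU: (5, 112, 71, 84)
Output shape: (5, 112, 23, 28)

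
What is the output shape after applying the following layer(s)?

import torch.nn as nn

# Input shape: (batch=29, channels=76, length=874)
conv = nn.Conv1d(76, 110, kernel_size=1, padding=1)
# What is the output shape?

Input shape: (29, 76, 874)
Output shape: (29, 110, 876)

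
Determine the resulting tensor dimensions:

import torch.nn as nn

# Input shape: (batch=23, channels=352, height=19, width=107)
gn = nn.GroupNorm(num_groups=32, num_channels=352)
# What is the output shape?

Input shape: (23, 352, 19, 107)
Output shape: (23, 352, 19, 107)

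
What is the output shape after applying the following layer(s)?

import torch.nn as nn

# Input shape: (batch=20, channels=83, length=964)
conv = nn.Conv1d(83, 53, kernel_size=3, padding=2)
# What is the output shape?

Input shape: (20, 83, 964)
Output shape: (20, 53, 966)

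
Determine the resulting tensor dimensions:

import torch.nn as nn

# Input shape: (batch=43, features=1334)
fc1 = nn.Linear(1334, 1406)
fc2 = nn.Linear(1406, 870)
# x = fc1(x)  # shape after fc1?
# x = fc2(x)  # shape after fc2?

Input shape: (43, 1334)
  -> after fc1: (43, 1406)
Output shape: (43, 870)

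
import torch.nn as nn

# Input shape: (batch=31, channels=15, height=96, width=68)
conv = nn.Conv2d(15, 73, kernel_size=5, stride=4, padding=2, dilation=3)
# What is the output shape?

Input shape: (31, 15, 96, 68)
Output shape: (31, 73, 22, 15)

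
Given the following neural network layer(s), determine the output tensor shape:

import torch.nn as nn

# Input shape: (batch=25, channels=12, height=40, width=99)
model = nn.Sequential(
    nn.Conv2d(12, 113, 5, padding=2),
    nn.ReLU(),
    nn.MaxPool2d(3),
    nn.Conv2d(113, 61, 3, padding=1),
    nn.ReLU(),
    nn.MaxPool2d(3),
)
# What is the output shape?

Input shape: (25, 12, 40, 99)
  -> after first Conv2d: (25, 113, 40, 99)
  -> after first MaxPool2d: (25, 113, 13, 33)
  -> after second Conv2d: (25, 61, 13, 33)
Output shape: (25, 61, 4, 11)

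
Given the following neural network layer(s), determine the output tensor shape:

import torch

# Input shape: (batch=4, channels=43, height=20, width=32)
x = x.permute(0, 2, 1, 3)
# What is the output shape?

Input shape: (4, 43, 20, 32)
Output shape: (4, 20, 43, 32)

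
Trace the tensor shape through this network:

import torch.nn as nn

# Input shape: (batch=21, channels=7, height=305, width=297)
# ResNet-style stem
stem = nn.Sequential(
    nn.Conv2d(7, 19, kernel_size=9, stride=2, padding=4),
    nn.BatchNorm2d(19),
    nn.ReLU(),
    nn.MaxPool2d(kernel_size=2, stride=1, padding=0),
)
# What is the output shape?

Input shape: (21, 7, 305, 297)
  -> after Conv2d 9x9 stride=2: (21, 19, 153, 149)
Output shape: (21, 19, 152, 148)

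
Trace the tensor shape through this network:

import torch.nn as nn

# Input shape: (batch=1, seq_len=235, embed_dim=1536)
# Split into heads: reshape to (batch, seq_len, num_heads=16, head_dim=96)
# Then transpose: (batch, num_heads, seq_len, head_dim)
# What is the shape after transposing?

Input shape: (1, 235, 1536)
  -> after reshape: (1, 235, 16, 96)
Output shape: (1, 16, 235, 96)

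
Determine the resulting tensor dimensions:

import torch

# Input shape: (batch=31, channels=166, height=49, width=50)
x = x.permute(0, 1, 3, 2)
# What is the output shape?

Input shape: (31, 166, 49, 50)
Output shape: (31, 166, 50, 49)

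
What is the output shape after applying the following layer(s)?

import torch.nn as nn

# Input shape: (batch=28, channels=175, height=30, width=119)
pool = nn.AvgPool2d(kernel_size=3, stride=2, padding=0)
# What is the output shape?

Input shape: (28, 175, 30, 119)
Output shape: (28, 175, 14, 59)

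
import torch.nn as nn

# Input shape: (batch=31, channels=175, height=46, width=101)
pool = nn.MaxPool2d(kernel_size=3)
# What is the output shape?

Input shape: (31, 175, 46, 101)
Output shape: (31, 175, 15, 33)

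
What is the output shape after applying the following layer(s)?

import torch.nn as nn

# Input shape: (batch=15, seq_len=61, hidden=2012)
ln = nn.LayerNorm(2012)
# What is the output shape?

Input shape: (15, 61, 2012)
Output shape: (15, 61, 2012)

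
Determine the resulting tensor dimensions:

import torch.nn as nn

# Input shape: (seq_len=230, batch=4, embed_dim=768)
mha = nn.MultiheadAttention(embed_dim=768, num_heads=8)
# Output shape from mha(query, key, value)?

Input shape: (230, 4, 768)
Output shape: (230, 4, 768)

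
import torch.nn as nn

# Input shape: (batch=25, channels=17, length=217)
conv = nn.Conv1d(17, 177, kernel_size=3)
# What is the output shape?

Input shape: (25, 17, 217)
Output shape: (25, 177, 215)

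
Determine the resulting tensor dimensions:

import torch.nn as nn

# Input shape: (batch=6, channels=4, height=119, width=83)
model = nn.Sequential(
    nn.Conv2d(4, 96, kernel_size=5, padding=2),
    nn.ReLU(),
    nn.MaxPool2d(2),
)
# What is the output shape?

Input shape: (6, 4, 119, 83)
  -> after Conv2d: (6, 96, 119, 83)
  -> after ReLU: (6, 96, 119, 83)
Output shape: (6, 96, 59, 41)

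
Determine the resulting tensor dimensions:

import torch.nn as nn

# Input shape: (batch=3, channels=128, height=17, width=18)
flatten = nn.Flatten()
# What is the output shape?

Input shape: (3, 128, 17, 18)
Output shape: (3, 39168)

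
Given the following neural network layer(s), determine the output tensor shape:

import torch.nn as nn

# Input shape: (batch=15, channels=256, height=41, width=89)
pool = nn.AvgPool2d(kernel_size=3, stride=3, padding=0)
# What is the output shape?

Input shape: (15, 256, 41, 89)
Output shape: (15, 256, 13, 29)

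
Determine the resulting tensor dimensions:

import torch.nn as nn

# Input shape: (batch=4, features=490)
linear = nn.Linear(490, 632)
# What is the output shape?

Input shape: (4, 490)
Output shape: (4, 632)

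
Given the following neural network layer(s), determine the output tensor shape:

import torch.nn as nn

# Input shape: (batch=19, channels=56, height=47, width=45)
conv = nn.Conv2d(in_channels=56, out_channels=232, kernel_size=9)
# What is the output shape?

Input shape: (19, 56, 47, 45)
Output shape: (19, 232, 39, 37)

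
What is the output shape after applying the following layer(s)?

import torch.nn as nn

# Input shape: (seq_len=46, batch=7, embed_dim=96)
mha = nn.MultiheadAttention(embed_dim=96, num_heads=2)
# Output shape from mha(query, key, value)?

Input shape: (46, 7, 96)
Output shape: (46, 7, 96)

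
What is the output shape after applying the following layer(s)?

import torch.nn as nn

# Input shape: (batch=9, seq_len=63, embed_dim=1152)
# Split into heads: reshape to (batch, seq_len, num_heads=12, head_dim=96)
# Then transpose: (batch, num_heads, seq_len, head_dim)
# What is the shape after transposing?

Input shape: (9, 63, 1152)
  -> after reshape: (9, 63, 12, 96)
Output shape: (9, 12, 63, 96)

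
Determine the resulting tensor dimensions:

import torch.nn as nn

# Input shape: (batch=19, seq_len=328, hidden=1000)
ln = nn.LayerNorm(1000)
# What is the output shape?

Input shape: (19, 328, 1000)
Output shape: (19, 328, 1000)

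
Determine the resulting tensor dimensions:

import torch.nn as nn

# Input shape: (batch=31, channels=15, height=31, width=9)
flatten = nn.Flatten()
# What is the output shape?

Input shape: (31, 15, 31, 9)
Output shape: (31, 4185)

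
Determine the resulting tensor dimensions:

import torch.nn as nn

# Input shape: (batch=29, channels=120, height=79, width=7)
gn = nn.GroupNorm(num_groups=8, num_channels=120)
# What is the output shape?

Input shape: (29, 120, 79, 7)
Output shape: (29, 120, 79, 7)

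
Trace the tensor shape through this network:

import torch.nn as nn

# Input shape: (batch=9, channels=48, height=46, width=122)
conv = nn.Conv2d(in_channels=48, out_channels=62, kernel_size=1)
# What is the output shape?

Input shape: (9, 48, 46, 122)
Output shape: (9, 62, 46, 122)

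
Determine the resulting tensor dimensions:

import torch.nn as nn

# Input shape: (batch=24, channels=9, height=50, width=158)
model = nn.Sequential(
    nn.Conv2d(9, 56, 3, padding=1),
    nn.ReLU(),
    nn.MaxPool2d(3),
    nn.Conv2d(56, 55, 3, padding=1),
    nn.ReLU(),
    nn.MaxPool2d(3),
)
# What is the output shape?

Input shape: (24, 9, 50, 158)
  -> after first Conv2d: (24, 56, 50, 158)
  -> after first MaxPool2d: (24, 56, 16, 52)
  -> after second Conv2d: (24, 55, 16, 52)
Output shape: (24, 55, 5, 17)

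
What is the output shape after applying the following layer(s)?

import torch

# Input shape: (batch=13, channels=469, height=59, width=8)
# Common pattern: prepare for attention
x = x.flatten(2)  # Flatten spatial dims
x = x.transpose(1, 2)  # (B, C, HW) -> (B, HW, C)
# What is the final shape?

Input shape: (13, 469, 59, 8)
  -> after flatten(2): (13, 469, 472)
Output shape: (13, 472, 469)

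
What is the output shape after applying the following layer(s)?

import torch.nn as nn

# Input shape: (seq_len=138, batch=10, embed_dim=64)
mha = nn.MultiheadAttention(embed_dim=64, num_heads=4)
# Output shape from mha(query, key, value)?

Input shape: (138, 10, 64)
Output shape: (138, 10, 64)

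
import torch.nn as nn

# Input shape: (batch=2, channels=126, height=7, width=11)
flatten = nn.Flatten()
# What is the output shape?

Input shape: (2, 126, 7, 11)
Output shape: (2, 9702)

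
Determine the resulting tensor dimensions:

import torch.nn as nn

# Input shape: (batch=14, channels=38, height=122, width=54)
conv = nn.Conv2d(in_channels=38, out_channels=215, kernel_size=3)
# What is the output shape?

Input shape: (14, 38, 122, 54)
Output shape: (14, 215, 120, 52)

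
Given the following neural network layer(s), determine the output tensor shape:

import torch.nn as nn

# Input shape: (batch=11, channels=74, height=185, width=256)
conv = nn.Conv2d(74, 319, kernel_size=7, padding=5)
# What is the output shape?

Input shape: (11, 74, 185, 256)
Output shape: (11, 319, 189, 260)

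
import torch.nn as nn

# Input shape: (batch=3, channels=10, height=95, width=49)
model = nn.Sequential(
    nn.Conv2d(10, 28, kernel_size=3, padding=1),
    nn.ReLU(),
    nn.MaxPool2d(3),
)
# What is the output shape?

Input shape: (3, 10, 95, 49)
  -> after Conv2d: (3, 28, 95, 49)
  -> after ReLU: (3, 28, 95, 49)
Output shape: (3, 28, 31, 16)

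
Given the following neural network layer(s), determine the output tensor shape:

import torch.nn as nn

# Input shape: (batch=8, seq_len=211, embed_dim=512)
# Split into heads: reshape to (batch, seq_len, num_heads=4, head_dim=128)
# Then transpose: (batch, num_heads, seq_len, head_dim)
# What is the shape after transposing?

Input shape: (8, 211, 512)
  -> after reshape: (8, 211, 4, 128)
Output shape: (8, 4, 211, 128)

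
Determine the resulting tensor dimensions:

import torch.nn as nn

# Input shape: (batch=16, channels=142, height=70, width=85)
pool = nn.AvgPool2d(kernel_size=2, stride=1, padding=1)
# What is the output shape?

Input shape: (16, 142, 70, 85)
Output shape: (16, 142, 71, 86)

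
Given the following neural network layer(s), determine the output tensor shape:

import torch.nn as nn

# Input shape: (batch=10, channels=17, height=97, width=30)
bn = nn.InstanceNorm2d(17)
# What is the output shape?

Input shape: (10, 17, 97, 30)
Output shape: (10, 17, 97, 30)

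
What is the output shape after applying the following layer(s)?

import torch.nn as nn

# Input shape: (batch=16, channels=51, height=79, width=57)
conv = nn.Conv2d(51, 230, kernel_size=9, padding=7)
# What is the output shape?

Input shape: (16, 51, 79, 57)
Output shape: (16, 230, 85, 63)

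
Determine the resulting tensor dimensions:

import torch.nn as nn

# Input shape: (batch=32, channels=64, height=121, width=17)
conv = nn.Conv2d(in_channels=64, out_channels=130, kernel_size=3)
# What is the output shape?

Input shape: (32, 64, 121, 17)
Output shape: (32, 130, 119, 15)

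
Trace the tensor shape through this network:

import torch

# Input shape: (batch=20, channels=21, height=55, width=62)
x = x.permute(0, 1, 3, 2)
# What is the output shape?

Input shape: (20, 21, 55, 62)
Output shape: (20, 21, 62, 55)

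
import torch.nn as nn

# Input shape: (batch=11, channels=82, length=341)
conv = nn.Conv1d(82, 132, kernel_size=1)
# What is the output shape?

Input shape: (11, 82, 341)
Output shape: (11, 132, 341)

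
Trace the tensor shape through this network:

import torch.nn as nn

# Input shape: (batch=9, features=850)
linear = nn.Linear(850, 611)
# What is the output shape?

Input shape: (9, 850)
Output shape: (9, 611)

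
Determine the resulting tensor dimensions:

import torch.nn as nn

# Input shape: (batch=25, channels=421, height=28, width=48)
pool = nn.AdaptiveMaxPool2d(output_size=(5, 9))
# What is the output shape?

Input shape: (25, 421, 28, 48)
Output shape: (25, 421, 5, 9)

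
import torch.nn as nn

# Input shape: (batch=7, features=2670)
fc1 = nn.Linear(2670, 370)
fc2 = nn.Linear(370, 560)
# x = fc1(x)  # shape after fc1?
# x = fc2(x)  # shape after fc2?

Input shape: (7, 2670)
  -> after fc1: (7, 370)
Output shape: (7, 560)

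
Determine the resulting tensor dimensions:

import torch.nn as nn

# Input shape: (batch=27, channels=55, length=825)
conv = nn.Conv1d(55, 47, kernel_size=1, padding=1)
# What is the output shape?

Input shape: (27, 55, 825)
Output shape: (27, 47, 827)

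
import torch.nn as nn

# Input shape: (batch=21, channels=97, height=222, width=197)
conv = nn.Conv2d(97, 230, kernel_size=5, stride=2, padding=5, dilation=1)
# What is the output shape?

Input shape: (21, 97, 222, 197)
Output shape: (21, 230, 114, 102)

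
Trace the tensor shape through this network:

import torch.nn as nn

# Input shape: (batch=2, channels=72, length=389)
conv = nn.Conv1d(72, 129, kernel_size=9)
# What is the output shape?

Input shape: (2, 72, 389)
Output shape: (2, 129, 381)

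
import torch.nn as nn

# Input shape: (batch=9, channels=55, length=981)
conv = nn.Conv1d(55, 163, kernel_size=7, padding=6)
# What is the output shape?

Input shape: (9, 55, 981)
Output shape: (9, 163, 987)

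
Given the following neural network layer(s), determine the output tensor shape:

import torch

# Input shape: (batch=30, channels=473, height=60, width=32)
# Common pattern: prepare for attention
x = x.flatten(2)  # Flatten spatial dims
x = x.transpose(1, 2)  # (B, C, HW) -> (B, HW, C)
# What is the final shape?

Input shape: (30, 473, 60, 32)
  -> after flatten(2): (30, 473, 1920)
Output shape: (30, 1920, 473)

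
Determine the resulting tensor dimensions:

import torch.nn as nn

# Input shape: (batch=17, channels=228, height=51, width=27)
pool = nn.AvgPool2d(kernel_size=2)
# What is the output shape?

Input shape: (17, 228, 51, 27)
Output shape: (17, 228, 25, 13)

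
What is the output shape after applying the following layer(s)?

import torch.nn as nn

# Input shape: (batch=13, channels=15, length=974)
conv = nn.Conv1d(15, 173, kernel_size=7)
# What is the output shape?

Input shape: (13, 15, 974)
Output shape: (13, 173, 968)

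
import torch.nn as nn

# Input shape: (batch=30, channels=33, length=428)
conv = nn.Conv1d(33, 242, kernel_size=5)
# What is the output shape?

Input shape: (30, 33, 428)
Output shape: (30, 242, 424)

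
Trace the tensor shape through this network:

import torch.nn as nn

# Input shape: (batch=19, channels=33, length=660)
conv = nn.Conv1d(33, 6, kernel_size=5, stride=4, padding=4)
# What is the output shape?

Input shape: (19, 33, 660)
Output shape: (19, 6, 166)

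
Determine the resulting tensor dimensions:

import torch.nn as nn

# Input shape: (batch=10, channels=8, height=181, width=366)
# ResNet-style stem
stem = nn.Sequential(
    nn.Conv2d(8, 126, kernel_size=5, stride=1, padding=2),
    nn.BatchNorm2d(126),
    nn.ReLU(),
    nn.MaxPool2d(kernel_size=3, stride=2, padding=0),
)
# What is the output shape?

Input shape: (10, 8, 181, 366)
  -> after Conv2d 5x5 stride=1: (10, 126, 181, 366)
Output shape: (10, 126, 90, 182)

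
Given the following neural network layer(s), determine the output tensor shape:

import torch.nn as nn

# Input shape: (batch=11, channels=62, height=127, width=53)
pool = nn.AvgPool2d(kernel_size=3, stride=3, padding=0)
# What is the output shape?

Input shape: (11, 62, 127, 53)
Output shape: (11, 62, 42, 17)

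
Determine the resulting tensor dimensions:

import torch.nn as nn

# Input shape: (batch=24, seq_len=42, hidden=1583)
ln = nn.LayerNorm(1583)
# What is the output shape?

Input shape: (24, 42, 1583)
Output shape: (24, 42, 1583)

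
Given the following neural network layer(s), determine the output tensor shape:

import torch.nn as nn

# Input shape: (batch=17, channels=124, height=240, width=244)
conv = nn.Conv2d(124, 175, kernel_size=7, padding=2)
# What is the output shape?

Input shape: (17, 124, 240, 244)
Output shape: (17, 175, 238, 242)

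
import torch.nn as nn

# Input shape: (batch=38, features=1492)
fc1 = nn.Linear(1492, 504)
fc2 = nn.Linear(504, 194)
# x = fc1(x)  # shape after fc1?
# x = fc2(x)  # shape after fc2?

Input shape: (38, 1492)
  -> after fc1: (38, 504)
Output shape: (38, 194)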